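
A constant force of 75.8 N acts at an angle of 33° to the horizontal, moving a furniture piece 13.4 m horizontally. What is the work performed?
W = F·d·cosθ = (75.8)(13.4)cos(33°) = 851.9 J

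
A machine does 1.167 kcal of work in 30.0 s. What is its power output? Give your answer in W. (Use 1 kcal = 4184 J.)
Convert to SI: W = 4882.73 J, t = 30.0 s
P = W/t = 4882.73/30.0 = 162.8 W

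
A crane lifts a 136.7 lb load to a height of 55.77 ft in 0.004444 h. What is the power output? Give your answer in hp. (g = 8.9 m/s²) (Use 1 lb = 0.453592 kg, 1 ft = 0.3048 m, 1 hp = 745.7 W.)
Convert to SI: m = 62.006 kg, h = 16.9987 m, t = 15.9984 s
P = mgh/t = (62.006)(8.9)(16.9987)/15.9984 = 586.358 W = 0.7863 hp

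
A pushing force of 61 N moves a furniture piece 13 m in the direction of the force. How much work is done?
W = F·d = (61)(13) = 793.0 J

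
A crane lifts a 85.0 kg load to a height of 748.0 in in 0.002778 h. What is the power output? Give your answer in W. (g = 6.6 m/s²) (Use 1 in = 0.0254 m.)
Convert to SI: m = 85.0 kg, h = 18.9992 m, t = 10.0008 s
P = mgh/t = (85.0)(6.6)(18.9992)/10.0008 = 1066 W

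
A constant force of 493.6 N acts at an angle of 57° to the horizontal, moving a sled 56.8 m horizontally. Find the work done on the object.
W = F·d·cosθ = (493.6)(56.8)cos(57°) = 15270 J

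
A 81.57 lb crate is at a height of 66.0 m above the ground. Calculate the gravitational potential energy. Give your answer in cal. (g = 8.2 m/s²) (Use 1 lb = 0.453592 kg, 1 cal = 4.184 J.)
Convert to SI: m = 36.9995 kg, h = 66.0 m
PE = mgh = (36.9995)(8.2)(66.0) = 20024.1 J = 4786 cal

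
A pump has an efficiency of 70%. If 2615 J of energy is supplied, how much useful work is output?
W_out = η·W_in = 0.7·2615 = 1830.5 J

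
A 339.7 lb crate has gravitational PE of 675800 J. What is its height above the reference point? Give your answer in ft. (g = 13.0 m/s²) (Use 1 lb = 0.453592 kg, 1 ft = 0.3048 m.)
Convert to SI: m = 154.085 kg, PE = 675800 J
h = PE/(mg) = 675800/(154.085·13.0) = 337.376 m = 1107 ft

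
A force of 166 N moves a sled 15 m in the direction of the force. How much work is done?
W = F·d = (166)(15) = 2490 J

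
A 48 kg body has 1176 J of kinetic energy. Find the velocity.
v = √(2·KE/m) = √(2·1176/48) = 7.0 m/s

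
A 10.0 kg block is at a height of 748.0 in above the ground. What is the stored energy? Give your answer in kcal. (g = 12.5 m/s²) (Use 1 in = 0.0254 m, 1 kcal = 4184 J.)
Convert to SI: m = 10.0 kg, h = 18.9992 m
PE = mgh = (10.0)(12.5)(18.9992) = 2374.9 J = 0.5676 kcal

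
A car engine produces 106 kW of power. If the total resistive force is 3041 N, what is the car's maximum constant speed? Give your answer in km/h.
P = Fv ⇒ v = P/F = 106000 W/3041.0 N = 34.857 m/s = 125.5 km/h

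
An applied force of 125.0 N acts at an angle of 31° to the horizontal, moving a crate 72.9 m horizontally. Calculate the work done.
W = F·d·cosθ = (125.0)(72.9)cos(31°) = 7811 J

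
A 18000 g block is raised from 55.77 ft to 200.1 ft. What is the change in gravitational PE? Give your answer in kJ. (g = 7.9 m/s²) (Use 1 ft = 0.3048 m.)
Convert to SI: m = 18.0 kg, Δh = 43.9918 m
ΔPE = mgΔh = (18.0)(7.9)(43.9918) = 6255.63 J = 6.256 kJ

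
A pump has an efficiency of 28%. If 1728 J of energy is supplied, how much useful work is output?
W_out = η·W_in = 0.28·1728 = 483.84 J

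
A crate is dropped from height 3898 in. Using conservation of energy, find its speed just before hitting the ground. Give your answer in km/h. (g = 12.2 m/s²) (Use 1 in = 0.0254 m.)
Convert to SI: h = 99.0092 m
mgh = ½mv² ⇒ v = √(2gh) = √(2·12.2·99.0092) = 49.151 m/s = 176.9 km/h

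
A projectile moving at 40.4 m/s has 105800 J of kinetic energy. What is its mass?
m = 2·KE/v² = 2·105800/(40.4)² = 129.6 kg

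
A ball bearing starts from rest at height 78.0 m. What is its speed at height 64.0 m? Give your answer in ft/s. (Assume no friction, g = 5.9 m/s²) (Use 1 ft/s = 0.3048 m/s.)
mgh₁ = mgh₂ + ½mv² ⇒ v = √(2g(h₁−h₂)) = √(2·5.9·14.0) = 12.853 m/s = 42.17 ft/s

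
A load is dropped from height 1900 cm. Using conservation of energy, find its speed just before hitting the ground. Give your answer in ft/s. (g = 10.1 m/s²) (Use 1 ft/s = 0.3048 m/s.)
Convert to SI: h = 19.0 m
mgh = ½mv² ⇒ v = √(2gh) = √(2·10.1·19.0) = 19.5908 m/s = 64.27 ft/s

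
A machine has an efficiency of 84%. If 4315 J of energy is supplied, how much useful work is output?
W_out = η·W_in = 0.84·4315 = 3624.6 J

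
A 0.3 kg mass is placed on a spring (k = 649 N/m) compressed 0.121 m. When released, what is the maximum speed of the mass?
½kx² = ½mv² ⇒ v = x√(k/m) = (0.121)√(649/0.3) = 5.628 m/s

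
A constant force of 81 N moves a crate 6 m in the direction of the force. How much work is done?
W = F·d = (81)(6) = 486.0 J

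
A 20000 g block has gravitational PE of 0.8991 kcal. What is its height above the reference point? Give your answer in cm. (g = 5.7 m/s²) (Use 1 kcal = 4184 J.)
Convert to SI: m = 20.0 kg, PE = 3761.83 J
h = PE/(mg) = 3761.83/(20.0·5.7) = 32.9985 m = 3300 cm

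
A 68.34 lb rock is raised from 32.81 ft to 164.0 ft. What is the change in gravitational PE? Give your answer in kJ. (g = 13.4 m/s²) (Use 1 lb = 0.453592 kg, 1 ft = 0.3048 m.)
Convert to SI: m = 30.9985 kg, Δh = 39.9867 m
ΔPE = mgΔh = (30.9985)(13.4)(39.9867) = 16609.7 J = 16.61 kJ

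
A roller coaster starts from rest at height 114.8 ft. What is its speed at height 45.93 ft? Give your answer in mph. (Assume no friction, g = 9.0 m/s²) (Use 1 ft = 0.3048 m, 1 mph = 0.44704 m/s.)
Convert to SI: h₁−h₂ = 20.9916 m
mgh₁ = mgh₂ + ½mv² ⇒ v = √(2g(h₁−h₂)) = √(2·9.0·20.9916) = 19.4383 m/s = 43.48 mph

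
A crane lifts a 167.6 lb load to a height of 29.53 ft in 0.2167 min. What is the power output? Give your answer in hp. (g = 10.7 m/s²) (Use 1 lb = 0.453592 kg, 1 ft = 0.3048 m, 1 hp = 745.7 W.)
Convert to SI: m = 76.022 kg, h = 9.00074 m, t = 13.002 s
P = mgh/t = (76.022)(10.7)(9.00074)/13.002 = 563.108 W = 0.7551 hp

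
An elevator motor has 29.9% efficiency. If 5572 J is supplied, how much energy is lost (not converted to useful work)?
W_lost = W_in(1 − η) = 5572·(1 − 0.299) = 3906 J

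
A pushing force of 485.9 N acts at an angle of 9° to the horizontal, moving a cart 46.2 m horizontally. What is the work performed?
W = F·d·cosθ = (485.9)(46.2)cos(9°) = 22170 J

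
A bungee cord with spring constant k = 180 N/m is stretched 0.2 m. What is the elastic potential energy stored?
PE = ½kx² = ½(180)(0.2)² = 3.6 J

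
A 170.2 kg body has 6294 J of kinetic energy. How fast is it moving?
v = √(2·KE/m) = √(2·6294/170.2) = 8.6 m/s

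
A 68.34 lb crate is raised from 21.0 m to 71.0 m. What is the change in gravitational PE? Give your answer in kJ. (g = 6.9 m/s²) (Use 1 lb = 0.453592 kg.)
Convert to SI: m = 30.9985 kg, Δh = 50.0 m
ΔPE = mgΔh = (30.9985)(6.9)(50.0) = 10694.5 J = 10.69 kJ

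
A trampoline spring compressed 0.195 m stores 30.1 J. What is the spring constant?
k = 2·PE/x² = 2·30.1/(0.195)² = 1583 N/m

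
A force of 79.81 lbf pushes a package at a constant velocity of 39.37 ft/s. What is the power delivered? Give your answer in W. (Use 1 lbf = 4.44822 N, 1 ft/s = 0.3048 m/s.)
Convert to SI: F = 355.012 N, v = 12.0 m/s
P = Fv = (355.012)(12.0) = 4260 W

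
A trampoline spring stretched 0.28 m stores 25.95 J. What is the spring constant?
k = 2·PE/x² = 2·25.95/(0.28)² = 662.0 N/m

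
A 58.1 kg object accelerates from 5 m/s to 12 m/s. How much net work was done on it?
W = ΔKE = ½m(v₂² − v₁²) = ½(58.1)(12² − 5²) = 3456.95 J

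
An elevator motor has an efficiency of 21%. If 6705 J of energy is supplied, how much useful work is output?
W_out = η·W_in = 0.21·6705 = 1408.05 J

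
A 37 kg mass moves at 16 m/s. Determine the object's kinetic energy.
KE = ½mv² = ½(37)(16)² = 4736.0 J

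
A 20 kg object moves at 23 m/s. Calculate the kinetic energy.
KE = ½mv² = ½(20)(23)² = 5290.0 J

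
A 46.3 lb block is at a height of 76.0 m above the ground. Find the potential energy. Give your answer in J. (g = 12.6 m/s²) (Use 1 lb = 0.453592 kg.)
Convert to SI: m = 21.0013 kg, h = 76.0 m
PE = mgh = (21.0013)(12.6)(76.0) = 20110 J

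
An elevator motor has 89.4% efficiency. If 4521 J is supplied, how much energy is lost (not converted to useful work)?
W_lost = W_in(1 − η) = 4521·(1 − 0.894) = 479.2 J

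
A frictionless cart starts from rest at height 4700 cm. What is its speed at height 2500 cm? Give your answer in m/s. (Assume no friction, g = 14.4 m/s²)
Convert to SI: h₁−h₂ = 22.0 m
mgh₁ = mgh₂ + ½mv² ⇒ v = √(2g(h₁−h₂)) = √(2·14.4·22.0) = 25.17 m/s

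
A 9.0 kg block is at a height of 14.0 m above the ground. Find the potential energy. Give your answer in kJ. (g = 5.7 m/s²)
PE = mgh = (9.0)(5.7)(14.0) = 718.2 J = 0.7182 kJ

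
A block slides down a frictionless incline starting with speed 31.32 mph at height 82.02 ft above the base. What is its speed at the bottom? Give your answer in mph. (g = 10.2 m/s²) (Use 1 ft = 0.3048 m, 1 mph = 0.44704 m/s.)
Convert to SI: v₀ = 14.0013 m/s, h = 24.9997 m
½mv₀² + mgh = ½mv² ⇒ v = √(v₀² + 2gh) = √(14.0013² + 2·10.2·24.9997) = 26.5712 m/s = 59.44 mph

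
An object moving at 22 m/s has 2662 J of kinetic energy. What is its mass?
m = 2·KE/v² = 2·2662/(22)² = 11.0 kg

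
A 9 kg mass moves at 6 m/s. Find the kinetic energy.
KE = ½mv² = ½(9)(6)² = 162.0 J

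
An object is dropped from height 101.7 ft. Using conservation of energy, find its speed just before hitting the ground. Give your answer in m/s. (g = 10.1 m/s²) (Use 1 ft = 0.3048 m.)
Convert to SI: h = 30.9982 m
mgh = ½mv² ⇒ v = √(2gh) = √(2·10.1·30.9982) = 25.02 m/s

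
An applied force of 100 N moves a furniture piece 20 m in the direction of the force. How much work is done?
W = F·d = (100)(20) = 2000 J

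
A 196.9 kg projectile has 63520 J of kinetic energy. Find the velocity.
v = √(2·KE/m) = √(2·63520/196.9) = 25.4 m/s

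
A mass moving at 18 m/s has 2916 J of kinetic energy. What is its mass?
m = 2·KE/v² = 2·2916/(18)² = 18.0 kg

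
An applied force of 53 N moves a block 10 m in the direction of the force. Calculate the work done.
W = F·d = (53)(10) = 530.0 J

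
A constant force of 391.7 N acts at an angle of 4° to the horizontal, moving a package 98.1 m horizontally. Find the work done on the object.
W = F·d·cosθ = (391.7)(98.1)cos(4°) = 38330 J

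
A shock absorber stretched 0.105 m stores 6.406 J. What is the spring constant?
k = 2·PE/x² = 2·6.406/(0.105)² = 1162 N/m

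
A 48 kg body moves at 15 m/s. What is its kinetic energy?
KE = ½mv² = ½(48)(15)² = 5400.0 J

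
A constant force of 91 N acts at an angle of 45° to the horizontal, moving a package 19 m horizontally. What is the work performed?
W = F·d·cosθ = (91)(19)cos(45°) = 1223 J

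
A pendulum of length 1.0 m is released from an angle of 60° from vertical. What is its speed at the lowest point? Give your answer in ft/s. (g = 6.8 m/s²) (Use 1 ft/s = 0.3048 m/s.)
h = L(1 − cosθ) = 1.0(1 − cos60°) = 0.5 m
v = √(2gh) = √(2·6.8·0.5) = 2.60768 m/s = 8.555 ft/s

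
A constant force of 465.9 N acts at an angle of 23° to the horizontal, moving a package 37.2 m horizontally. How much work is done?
W = F·d·cosθ = (465.9)(37.2)cos(23°) = 15950 J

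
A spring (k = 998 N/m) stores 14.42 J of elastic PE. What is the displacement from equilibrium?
x = √(2·PE/k) = √(2·14.42/998) = 0.17 m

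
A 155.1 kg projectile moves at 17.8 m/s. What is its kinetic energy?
KE = ½mv² = ½(155.1)(17.8)² = 24570 J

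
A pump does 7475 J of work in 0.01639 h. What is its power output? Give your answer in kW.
Convert to SI: W = 7475.0 J, t = 59.004 s
P = W/t = 7475.0/59.004 = 126.686 W = 0.1267 kW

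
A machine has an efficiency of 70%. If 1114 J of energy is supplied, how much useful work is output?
W_out = η·W_in = 0.7·1114 = 779.8 J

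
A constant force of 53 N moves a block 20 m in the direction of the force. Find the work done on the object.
W = F·d = (53)(20) = 1060 J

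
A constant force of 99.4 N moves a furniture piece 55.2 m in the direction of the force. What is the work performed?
W = F·d = (99.4)(55.2) = 5487 J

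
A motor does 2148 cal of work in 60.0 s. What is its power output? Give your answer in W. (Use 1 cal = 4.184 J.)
Convert to SI: W = 8987.23 J, t = 60.0 s
P = W/t = 8987.23/60.0 = 149.8 W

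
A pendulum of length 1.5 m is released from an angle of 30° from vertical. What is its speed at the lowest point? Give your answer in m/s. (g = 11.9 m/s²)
h = L(1 − cosθ) = 1.5(1 − cos30°) = 0.200962 m
v = √(2gh) = √(2·11.9·0.200962) = 2.187 m/s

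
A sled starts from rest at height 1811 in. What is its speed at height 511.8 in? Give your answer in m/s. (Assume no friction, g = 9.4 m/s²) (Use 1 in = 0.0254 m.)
Convert to SI: h₁−h₂ = 32.9997 m
mgh₁ = mgh₂ + ½mv² ⇒ v = √(2g(h₁−h₂)) = √(2·9.4·32.9997) = 24.91 m/s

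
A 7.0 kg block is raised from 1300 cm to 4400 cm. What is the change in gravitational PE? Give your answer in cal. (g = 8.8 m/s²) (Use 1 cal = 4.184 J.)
Convert to SI: m = 7.0 kg, Δh = 31.0 m
ΔPE = mgΔh = (7.0)(8.8)(31.0) = 1909.6 J = 456.4 cal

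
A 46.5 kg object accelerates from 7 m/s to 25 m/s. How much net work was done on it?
W = ΔKE = ½m(v₂² − v₁²) = ½(46.5)(25² − 7²) = 13392.0 J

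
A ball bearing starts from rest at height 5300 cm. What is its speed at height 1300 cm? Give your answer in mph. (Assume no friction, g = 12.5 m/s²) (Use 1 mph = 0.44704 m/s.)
Convert to SI: h₁−h₂ = 40.0 m
mgh₁ = mgh₂ + ½mv² ⇒ v = √(2g(h₁−h₂)) = √(2·12.5·40.0) = 31.6228 m/s = 70.74 mph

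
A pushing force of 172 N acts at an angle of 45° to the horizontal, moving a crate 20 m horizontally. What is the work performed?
W = F·d·cosθ = (172)(20)cos(45°) = 2432 J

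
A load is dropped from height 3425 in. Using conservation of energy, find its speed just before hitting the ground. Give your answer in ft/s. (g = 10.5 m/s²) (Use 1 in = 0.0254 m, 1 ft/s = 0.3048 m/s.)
Convert to SI: h = 86.995 m
mgh = ½mv² ⇒ v = √(2gh) = √(2·10.5·86.995) = 42.7422 m/s = 140.2 ft/s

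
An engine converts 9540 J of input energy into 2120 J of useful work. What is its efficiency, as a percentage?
η = W_out/W_in = 2120/9540 = 22.22%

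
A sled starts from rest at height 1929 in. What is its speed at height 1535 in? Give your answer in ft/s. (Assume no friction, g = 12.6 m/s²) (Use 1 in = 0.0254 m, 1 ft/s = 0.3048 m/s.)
Convert to SI: h₁−h₂ = 10.0076 m
mgh₁ = mgh₂ + ½mv² ⇒ v = √(2g(h₁−h₂)) = √(2·12.6·10.0076) = 15.8805 m/s = 52.1 ft/s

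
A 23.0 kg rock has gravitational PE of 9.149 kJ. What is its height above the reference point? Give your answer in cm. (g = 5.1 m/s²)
Convert to SI: m = 23.0 kg, PE = 9149.0 J
h = PE/(mg) = 9149.0/(23.0·5.1) = 77.9966 m = 7800 cm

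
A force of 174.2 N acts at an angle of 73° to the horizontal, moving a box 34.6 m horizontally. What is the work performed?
W = F·d·cosθ = (174.2)(34.6)cos(73°) = 1762 J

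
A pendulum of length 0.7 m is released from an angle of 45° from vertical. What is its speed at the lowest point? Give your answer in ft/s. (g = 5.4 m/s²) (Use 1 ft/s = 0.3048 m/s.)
h = L(1 − cosθ) = 0.7(1 − cos45°) = 0.205025 m
v = √(2gh) = √(2·5.4·0.205025) = 1.48804 m/s = 4.882 ft/s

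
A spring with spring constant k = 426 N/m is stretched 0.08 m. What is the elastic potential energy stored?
PE = ½kx² = ½(426)(0.08)² = 1.363 J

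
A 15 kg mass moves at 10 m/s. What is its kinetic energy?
KE = ½mv² = ½(15)(10)² = 750.0 J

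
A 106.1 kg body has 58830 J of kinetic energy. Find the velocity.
v = √(2·KE/m) = √(2·58830/106.1) = 33.3 m/s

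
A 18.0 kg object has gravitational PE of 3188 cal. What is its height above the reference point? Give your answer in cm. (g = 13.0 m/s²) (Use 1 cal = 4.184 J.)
Convert to SI: m = 18.0 kg, PE = 13338.6 J
h = PE/(mg) = 13338.6/(18.0·13.0) = 57.0025 m = 5700 cm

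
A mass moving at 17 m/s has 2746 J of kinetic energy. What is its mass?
m = 2·KE/v² = 2·2746/(17)² = 19.0 kg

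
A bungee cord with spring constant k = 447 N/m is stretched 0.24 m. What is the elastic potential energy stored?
PE = ½kx² = ½(447)(0.24)² = 12.87 J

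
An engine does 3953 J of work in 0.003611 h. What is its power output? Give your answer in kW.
Convert to SI: W = 3953.0 J, t = 12.9996 s
P = W/t = 3953.0/12.9996 = 304.086 W = 0.3041 kW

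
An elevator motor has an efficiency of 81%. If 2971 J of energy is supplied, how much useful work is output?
W_out = η·W_in = 0.81·2971 = 2406.51 J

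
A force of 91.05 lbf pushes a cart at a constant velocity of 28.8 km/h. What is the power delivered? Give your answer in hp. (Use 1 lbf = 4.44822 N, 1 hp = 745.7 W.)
Convert to SI: F = 405.01 N, v = 8.0 m/s
P = Fv = (405.01)(8.0) = 3240.08 W = 4.345 hp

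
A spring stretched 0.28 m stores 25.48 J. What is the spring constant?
k = 2·PE/x² = 2·25.48/(0.28)² = 650.0 N/m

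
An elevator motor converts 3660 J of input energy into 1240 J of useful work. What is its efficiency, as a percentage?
η = W_out/W_in = 1240/3660 = 33.88%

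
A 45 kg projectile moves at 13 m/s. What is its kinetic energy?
KE = ½mv² = ½(45)(13)² = 3802.5 J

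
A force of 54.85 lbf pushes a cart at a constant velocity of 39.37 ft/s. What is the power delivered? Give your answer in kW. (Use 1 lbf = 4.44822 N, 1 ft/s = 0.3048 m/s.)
Convert to SI: F = 243.985 N, v = 12.0 m/s
P = Fv = (243.985)(12.0) = 2927.81 W = 2.928 kW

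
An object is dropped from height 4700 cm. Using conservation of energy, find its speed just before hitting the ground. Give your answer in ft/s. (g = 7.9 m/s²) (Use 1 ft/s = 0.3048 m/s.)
Convert to SI: h = 47.0 m
mgh = ½mv² ⇒ v = √(2gh) = √(2·7.9·47.0) = 27.2507 m/s = 89.41 ft/s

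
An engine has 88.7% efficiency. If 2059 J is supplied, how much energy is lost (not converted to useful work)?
W_lost = W_in(1 − η) = 2059·(1 − 0.887) = 232.7 J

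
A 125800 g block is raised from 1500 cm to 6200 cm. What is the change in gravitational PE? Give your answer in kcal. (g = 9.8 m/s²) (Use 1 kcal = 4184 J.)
Convert to SI: m = 125.8 kg, Δh = 47.0 m
ΔPE = mgΔh = (125.8)(9.8)(47.0) = 57943.5 J = 13.85 kcal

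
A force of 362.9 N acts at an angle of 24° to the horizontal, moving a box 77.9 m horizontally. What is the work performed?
W = F·d·cosθ = (362.9)(77.9)cos(24°) = 25830 J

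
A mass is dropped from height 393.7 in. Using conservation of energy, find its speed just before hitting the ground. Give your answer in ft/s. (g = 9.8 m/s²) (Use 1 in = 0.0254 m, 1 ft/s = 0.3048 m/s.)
Convert to SI: h = 9.99998 m
mgh = ½mv² ⇒ v = √(2gh) = √(2·9.8·9.99998) = 14.0 m/s = 45.93 ft/s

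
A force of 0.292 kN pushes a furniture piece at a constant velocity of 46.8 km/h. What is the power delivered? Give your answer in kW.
Convert to SI: F = 292.0 N, v = 13.0 m/s
P = Fv = (292.0)(13.0) = 3796.0 W = 3.796 kW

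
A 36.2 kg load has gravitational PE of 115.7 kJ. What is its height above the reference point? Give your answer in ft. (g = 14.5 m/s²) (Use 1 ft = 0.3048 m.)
Convert to SI: m = 36.2 kg, PE = 115700 J
h = PE/(mg) = 115700/(36.2·14.5) = 220.423 m = 723.2 ft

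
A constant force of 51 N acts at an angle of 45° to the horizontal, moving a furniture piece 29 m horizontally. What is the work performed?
W = F·d·cosθ = (51)(29)cos(45°) = 1046 J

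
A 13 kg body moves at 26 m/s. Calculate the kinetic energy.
KE = ½mv² = ½(13)(26)² = 4394.0 J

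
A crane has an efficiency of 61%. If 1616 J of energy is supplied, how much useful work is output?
W_out = η·W_in = 0.61·1616 = 985.76 J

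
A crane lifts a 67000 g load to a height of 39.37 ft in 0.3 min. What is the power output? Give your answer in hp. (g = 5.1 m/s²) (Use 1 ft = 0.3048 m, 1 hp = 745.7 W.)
Convert to SI: m = 67.0 kg, h = 12.0 m, t = 18.0 s
P = mgh/t = (67.0)(5.1)(12.0)/18.0 = 227.8 W = 0.3055 hp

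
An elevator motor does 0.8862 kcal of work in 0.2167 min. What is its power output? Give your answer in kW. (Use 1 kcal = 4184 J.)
Convert to SI: W = 3707.86 J, t = 13.002 s
P = W/t = 3707.86/13.002 = 285.176 W = 0.2852 kW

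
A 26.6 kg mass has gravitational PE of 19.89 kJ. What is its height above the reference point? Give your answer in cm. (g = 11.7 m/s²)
Convert to SI: m = 26.6 kg, PE = 19890.0 J
h = PE/(mg) = 19890.0/(26.6·11.7) = 63.9098 m = 6391 cm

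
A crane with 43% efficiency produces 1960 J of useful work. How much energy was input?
W_in = W_out/η = 1960/0.43 = 4558 J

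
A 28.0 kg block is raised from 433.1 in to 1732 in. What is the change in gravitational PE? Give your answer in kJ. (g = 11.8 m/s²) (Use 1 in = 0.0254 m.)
Convert to SI: m = 28.0 kg, Δh = 32.9921 m
ΔPE = mgΔh = (28.0)(11.8)(32.9921) = 10900.6 J = 10.9 kJ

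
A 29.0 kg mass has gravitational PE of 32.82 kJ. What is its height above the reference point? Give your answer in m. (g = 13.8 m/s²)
Convert to SI: m = 29.0 kg, PE = 32820.0 J
h = PE/(mg) = 32820.0/(29.0·13.8) = 82.01 m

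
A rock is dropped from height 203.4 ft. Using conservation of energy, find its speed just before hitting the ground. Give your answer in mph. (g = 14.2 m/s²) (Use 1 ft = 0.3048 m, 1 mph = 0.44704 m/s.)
Convert to SI: h = 61.9963 m
mgh = ½mv² ⇒ v = √(2gh) = √(2·14.2·61.9963) = 41.9606 m/s = 93.86 mph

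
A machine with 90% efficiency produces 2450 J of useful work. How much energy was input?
W_in = W_out/η = 2450/0.9 = 2722 J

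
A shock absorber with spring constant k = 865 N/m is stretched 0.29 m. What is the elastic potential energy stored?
PE = ½kx² = ½(865)(0.29)² = 36.37 J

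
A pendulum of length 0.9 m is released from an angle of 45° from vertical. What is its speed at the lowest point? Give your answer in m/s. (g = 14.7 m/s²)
h = L(1 − cosθ) = 0.9(1 − cos45°) = 0.263604 m
v = √(2gh) = √(2·14.7·0.263604) = 2.784 m/s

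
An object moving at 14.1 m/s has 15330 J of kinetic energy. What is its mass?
m = 2·KE/v² = 2·15330/(14.1)² = 154.2 kg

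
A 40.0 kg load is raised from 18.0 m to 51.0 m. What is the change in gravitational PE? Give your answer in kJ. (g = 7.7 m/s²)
ΔPE = mgΔh = (40.0)(7.7)(33.0) = 10164.0 J = 10.16 kJ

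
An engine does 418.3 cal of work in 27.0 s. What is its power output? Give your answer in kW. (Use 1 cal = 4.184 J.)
Convert to SI: W = 1750.17 J, t = 27.0 s
P = W/t = 1750.17/27.0 = 64.821 W = 0.06482 kW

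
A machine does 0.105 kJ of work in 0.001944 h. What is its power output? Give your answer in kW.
Convert to SI: W = 105.0 J, t = 6.9984 s
P = W/t = 105.0/6.9984 = 15.0034 W = 0.015 kW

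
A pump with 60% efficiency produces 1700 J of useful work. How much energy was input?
W_in = W_out/η = 1700/0.6 = 2833 J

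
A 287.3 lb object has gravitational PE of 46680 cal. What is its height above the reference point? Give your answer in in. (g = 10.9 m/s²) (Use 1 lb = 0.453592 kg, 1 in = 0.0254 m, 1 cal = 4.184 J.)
Convert to SI: m = 130.317 kg, PE = 195309 J
h = PE/(mg) = 195309/(130.317·10.9) = 137.498 m = 5413 in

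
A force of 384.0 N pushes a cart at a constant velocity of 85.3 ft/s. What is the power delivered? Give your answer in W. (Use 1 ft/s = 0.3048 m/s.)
Convert to SI: F = 384.0 N, v = 25.9994 m/s
P = Fv = (384.0)(25.9994) = 9984 W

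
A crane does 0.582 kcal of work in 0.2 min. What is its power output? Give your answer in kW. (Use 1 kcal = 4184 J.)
Convert to SI: W = 2435.09 J, t = 12.0 s
P = W/t = 2435.09/12.0 = 202.924 W = 0.2029 kW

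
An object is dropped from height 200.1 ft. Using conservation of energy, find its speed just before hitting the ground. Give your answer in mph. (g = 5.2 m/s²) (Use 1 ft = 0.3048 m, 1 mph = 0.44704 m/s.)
Convert to SI: h = 60.9905 m
mgh = ½mv² ⇒ v = √(2gh) = √(2·5.2·60.9905) = 25.1853 m/s = 56.34 mph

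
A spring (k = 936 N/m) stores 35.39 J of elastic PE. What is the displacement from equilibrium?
x = √(2·PE/k) = √(2·35.39/936) = 0.275 m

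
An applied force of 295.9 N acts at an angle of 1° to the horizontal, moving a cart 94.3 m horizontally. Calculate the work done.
W = F·d·cosθ = (295.9)(94.3)cos(1°) = 27900 J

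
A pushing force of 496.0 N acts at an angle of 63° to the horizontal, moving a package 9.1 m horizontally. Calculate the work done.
W = F·d·cosθ = (496.0)(9.1)cos(63°) = 2049 J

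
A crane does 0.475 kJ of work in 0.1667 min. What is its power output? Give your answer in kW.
Convert to SI: W = 475.0 J, t = 10.002 s
P = W/t = 475.0/10.002 = 47.4905 W = 0.04749 kW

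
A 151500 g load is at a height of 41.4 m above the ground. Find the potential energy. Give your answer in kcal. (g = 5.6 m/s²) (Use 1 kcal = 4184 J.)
Convert to SI: m = 151.5 kg, h = 41.4 m
PE = mgh = (151.5)(5.6)(41.4) = 35123.8 J = 8.395 kcal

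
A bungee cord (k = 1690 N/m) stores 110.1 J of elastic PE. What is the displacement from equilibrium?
x = √(2·PE/k) = √(2·110.1/1690) = 0.361 m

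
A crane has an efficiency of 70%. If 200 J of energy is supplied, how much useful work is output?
W_out = η·W_in = 0.7·200 = 140.0 J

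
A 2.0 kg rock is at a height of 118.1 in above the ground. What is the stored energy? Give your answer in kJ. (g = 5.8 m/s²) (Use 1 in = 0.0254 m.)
Convert to SI: m = 2.0 kg, h = 2.99974 m
PE = mgh = (2.0)(5.8)(2.99974) = 34.797 J = 0.0348 kJ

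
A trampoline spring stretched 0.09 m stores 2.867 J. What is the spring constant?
k = 2·PE/x² = 2·2.867/(0.09)² = 707.9 N/m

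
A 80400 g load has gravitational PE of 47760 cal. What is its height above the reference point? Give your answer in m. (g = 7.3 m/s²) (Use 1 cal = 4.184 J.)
Convert to SI: m = 80.4 kg, PE = 199828 J
h = PE/(mg) = 199828/(80.4·7.3) = 340.5 m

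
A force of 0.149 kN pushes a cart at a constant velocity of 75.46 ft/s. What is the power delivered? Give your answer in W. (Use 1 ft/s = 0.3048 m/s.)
Convert to SI: F = 149.0 N, v = 23.0002 m/s
P = Fv = (149.0)(23.0002) = 3427 W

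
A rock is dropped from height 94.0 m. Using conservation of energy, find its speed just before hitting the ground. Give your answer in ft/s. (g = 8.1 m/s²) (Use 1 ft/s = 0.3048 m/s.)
mgh = ½mv² ⇒ v = √(2gh) = √(2·8.1·94.0) = 39.0231 m/s = 128.0 ft/s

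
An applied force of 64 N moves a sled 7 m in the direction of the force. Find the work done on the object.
W = F·d = (64)(7) = 448.0 J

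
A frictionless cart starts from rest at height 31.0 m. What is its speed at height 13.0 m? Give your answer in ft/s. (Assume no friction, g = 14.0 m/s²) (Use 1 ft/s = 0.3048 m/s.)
mgh₁ = mgh₂ + ½mv² ⇒ v = √(2g(h₁−h₂)) = √(2·14.0·18.0) = 22.4499 m/s = 73.65 ft/s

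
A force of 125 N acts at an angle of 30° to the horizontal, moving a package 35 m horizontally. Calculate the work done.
W = F·d·cosθ = (125)(35)cos(30°) = 3789 J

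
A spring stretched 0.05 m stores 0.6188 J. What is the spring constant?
k = 2·PE/x² = 2·0.6188/(0.05)² = 495.0 N/m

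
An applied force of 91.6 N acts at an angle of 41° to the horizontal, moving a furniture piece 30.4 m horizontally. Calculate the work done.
W = F·d·cosθ = (91.6)(30.4)cos(41°) = 2102 J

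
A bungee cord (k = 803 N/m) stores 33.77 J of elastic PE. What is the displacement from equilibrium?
x = √(2·PE/k) = √(2·33.77/803) = 0.29 m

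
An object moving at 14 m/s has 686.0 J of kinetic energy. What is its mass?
m = 2·KE/v² = 2·686.0/(14)² = 7.0 kg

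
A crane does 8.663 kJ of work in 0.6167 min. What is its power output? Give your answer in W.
Convert to SI: W = 8663.0 J, t = 37.002 s
P = W/t = 8663.0/37.002 = 234.1 W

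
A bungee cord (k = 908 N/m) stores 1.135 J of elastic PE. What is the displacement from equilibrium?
x = √(2·PE/k) = √(2·1.135/908) = 0.05 m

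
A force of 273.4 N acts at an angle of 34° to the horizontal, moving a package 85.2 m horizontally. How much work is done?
W = F·d·cosθ = (273.4)(85.2)cos(34°) = 19310 J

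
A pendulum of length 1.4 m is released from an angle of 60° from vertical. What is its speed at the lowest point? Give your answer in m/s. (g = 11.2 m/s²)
h = L(1 − cosθ) = 1.4(1 − cos60°) = 0.7 m
v = √(2gh) = √(2·11.2·0.7) = 3.96 m/s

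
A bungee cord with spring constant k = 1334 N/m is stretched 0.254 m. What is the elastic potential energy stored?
PE = ½kx² = ½(1334)(0.254)² = 43.03 J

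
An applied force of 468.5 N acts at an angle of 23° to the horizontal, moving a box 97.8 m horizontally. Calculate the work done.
W = F·d·cosθ = (468.5)(97.8)cos(23°) = 42180 J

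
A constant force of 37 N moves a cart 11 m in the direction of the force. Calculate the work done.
W = F·d = (37)(11) = 407.0 J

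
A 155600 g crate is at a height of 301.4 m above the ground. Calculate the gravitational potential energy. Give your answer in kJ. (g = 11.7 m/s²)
Convert to SI: m = 155.6 kg, h = 301.4 m
PE = mgh = (155.6)(11.7)(301.4) = 548705 J = 548.7 kJ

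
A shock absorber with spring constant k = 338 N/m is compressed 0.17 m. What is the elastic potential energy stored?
PE = ½kx² = ½(338)(0.17)² = 4.884 J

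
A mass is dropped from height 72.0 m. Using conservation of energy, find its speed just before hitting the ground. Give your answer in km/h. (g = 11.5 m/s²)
mgh = ½mv² ⇒ v = √(2gh) = √(2·11.5·72.0) = 40.694 m/s = 146.5 km/h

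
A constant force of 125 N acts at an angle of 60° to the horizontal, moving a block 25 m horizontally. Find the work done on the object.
W = F·d·cosθ = (125)(25)cos(60°) = 1563 J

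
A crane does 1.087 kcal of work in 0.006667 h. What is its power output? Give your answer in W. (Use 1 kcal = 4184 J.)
Convert to SI: W = 4548.01 J, t = 24.0012 s
P = W/t = 4548.01/24.0012 = 189.5 W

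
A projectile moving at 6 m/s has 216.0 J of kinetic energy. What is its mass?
m = 2·KE/v² = 2·216.0/(6)² = 12.0 kg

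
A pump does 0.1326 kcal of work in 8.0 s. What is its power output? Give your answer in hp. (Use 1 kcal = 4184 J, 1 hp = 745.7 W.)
Convert to SI: W = 554.798 J, t = 8.0 s
P = W/t = 554.798/8.0 = 69.3498 W = 0.093 hp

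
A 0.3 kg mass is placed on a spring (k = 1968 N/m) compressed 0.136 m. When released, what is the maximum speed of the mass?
½kx² = ½mv² ⇒ v = x√(k/m) = (0.136)√(1968/0.3) = 11.02 m/s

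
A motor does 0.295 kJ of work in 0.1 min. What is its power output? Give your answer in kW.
Convert to SI: W = 295.0 J, t = 6.0 s
P = W/t = 295.0/6.0 = 49.1667 W = 0.04917 kW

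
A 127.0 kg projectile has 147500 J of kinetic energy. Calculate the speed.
v = √(2·KE/m) = √(2·147500/127.0) = 48.2 m/s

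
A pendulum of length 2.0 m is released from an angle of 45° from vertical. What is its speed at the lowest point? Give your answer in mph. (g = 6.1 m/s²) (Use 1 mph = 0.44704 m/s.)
h = L(1 − cosθ) = 2.0(1 − cos45°) = 0.585786 m
v = √(2gh) = √(2·6.1·0.585786) = 2.67331 m/s = 5.98 mph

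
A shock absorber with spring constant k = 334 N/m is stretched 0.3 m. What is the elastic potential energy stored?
PE = ½kx² = ½(334)(0.3)² = 15.03 J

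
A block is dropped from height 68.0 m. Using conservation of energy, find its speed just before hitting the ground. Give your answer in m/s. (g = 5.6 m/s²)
mgh = ½mv² ⇒ v = √(2gh) = √(2·5.6·68.0) = 27.6 m/s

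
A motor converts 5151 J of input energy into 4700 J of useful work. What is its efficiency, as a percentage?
η = W_out/W_in = 4700/5151 = 91.24%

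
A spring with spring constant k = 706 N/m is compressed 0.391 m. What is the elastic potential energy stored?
PE = ½kx² = ½(706)(0.391)² = 53.97 J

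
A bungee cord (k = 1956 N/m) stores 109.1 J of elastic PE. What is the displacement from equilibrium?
x = √(2·PE/k) = √(2·109.1/1956) = 0.334 m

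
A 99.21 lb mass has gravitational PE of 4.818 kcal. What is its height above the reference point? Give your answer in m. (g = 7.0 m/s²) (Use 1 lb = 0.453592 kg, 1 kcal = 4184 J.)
Convert to SI: m = 45.0009 kg, PE = 20158.5 J
h = PE/(mg) = 20158.5/(45.0009·7.0) = 63.99 m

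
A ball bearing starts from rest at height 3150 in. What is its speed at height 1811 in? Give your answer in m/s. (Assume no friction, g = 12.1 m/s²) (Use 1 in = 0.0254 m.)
Convert to SI: h₁−h₂ = 34.0106 m
mgh₁ = mgh₂ + ½mv² ⇒ v = √(2g(h₁−h₂)) = √(2·12.1·34.0106) = 28.69 m/s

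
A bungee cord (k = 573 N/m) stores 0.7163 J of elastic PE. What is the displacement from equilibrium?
x = √(2·PE/k) = √(2·0.7163/573) = 0.05 m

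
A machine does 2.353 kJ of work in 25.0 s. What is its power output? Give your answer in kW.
Convert to SI: W = 2353.0 J, t = 25.0 s
P = W/t = 2353.0/25.0 = 94.12 W = 0.09412 kW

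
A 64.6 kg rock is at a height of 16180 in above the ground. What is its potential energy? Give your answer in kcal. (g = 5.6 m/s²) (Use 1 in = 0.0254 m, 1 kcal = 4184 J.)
Convert to SI: m = 64.6 kg, h = 410.972 m
PE = mgh = (64.6)(5.6)(410.972) = 148673 J = 35.53 kcal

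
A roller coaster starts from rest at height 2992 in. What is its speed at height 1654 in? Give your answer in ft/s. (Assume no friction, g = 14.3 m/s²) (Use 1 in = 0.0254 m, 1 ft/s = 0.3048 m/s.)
Convert to SI: h₁−h₂ = 33.9852 m
mgh₁ = mgh₂ + ½mv² ⇒ v = √(2g(h₁−h₂)) = √(2·14.3·33.9852) = 31.1765 m/s = 102.3 ft/s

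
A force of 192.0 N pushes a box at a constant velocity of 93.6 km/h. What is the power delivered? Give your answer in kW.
Convert to SI: F = 192.0 N, v = 26.0 m/s
P = Fv = (192.0)(26.0) = 4992.0 W = 4.992 kW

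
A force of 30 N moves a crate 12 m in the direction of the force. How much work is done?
W = F·d = (30)(12) = 360.0 J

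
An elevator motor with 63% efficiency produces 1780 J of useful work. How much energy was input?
W_in = W_out/η = 1780/0.63 = 2825 J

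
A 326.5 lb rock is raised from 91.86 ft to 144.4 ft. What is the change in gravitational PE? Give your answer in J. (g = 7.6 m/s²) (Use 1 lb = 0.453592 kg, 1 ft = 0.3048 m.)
Convert to SI: m = 148.098 kg, Δh = 16.0142 m
ΔPE = mgΔh = (148.098)(7.6)(16.0142) = 18020 J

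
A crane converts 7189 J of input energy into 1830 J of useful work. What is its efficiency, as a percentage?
η = W_out/W_in = 1830/7189 = 25.46%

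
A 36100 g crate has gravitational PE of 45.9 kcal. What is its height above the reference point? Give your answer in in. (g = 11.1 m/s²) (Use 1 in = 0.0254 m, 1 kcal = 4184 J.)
Convert to SI: m = 36.1 kg, PE = 192046 J
h = PE/(mg) = 192046/(36.1·11.1) = 479.263 m = 18870 in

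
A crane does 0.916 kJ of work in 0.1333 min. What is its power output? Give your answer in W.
Convert to SI: W = 916.0 J, t = 7.998 s
P = W/t = 916.0/7.998 = 114.5 W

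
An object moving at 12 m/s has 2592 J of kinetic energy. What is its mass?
m = 2·KE/v² = 2·2592/(12)² = 36.0 kg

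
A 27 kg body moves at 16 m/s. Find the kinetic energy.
KE = ½mv² = ½(27)(16)² = 3456.0 J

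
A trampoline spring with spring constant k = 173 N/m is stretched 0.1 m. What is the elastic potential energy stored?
PE = ½kx² = ½(173)(0.1)² = 0.865 J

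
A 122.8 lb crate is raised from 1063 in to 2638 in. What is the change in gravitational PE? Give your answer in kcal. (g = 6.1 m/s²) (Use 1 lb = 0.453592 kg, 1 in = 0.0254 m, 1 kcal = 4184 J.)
Convert to SI: m = 55.7011 kg, Δh = 40.005 m
ΔPE = mgΔh = (55.7011)(6.1)(40.005) = 13592.8 J = 3.249 kcal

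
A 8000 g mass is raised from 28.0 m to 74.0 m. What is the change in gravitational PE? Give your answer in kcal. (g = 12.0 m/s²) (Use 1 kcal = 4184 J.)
Convert to SI: m = 8.0 kg, Δh = 46.0 m
ΔPE = mgΔh = (8.0)(12.0)(46.0) = 4416.0 J = 1.055 kcal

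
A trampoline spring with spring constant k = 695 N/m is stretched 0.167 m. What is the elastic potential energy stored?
PE = ½kx² = ½(695)(0.167)² = 9.691 J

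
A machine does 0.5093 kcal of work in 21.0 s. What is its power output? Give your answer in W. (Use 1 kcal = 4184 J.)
Convert to SI: W = 2130.91 J, t = 21.0 s
P = W/t = 2130.91/21.0 = 101.5 W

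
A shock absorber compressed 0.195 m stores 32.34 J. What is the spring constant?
k = 2·PE/x² = 2·32.34/(0.195)² = 1701 N/m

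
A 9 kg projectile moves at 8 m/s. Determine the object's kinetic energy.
KE = ½mv² = ½(9)(8)² = 288.0 J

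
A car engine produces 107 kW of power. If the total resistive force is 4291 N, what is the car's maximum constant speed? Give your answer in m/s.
P = Fv ⇒ v = P/F = 107000 W/4291.0 N = 24.94 m/s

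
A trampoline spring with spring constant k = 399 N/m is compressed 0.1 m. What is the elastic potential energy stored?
PE = ½kx² = ½(399)(0.1)² = 1.995 J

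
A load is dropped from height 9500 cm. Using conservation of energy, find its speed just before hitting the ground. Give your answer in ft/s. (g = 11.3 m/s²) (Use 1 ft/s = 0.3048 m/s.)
Convert to SI: h = 95.0 m
mgh = ½mv² ⇒ v = √(2gh) = √(2·11.3·95.0) = 46.3357 m/s = 152.0 ft/s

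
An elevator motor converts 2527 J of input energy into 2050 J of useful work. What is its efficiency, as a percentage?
η = W_out/W_in = 2050/2527 = 81.12%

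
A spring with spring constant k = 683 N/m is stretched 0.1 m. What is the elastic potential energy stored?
PE = ½kx² = ½(683)(0.1)² = 3.415 J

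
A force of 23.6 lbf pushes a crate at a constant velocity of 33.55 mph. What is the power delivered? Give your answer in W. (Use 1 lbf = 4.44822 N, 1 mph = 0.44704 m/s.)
Convert to SI: F = 104.978 N, v = 14.9982 m/s
P = Fv = (104.978)(14.9982) = 1574 W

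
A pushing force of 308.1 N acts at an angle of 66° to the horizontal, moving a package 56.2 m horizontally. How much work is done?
W = F·d·cosθ = (308.1)(56.2)cos(66°) = 7043 J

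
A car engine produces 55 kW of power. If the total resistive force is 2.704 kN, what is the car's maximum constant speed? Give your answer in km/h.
Convert to SI: F = 2704.0 N
P = Fv ⇒ v = P/F = 55000 W/2704.0 N = 20.3402 m/s = 73.22 km/h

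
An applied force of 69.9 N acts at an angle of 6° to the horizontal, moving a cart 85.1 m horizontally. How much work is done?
W = F·d·cosθ = (69.9)(85.1)cos(6°) = 5916 J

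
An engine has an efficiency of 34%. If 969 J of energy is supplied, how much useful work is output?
W_out = η·W_in = 0.34·969 = 329.46 J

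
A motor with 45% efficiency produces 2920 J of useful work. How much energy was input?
W_in = W_out/η = 2920/0.45 = 6489 J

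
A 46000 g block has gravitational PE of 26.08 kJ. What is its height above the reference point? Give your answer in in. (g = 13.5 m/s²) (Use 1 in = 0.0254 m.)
Convert to SI: m = 46.0 kg, PE = 26080.0 J
h = PE/(mg) = 26080.0/(46.0·13.5) = 41.9968 m = 1653 in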